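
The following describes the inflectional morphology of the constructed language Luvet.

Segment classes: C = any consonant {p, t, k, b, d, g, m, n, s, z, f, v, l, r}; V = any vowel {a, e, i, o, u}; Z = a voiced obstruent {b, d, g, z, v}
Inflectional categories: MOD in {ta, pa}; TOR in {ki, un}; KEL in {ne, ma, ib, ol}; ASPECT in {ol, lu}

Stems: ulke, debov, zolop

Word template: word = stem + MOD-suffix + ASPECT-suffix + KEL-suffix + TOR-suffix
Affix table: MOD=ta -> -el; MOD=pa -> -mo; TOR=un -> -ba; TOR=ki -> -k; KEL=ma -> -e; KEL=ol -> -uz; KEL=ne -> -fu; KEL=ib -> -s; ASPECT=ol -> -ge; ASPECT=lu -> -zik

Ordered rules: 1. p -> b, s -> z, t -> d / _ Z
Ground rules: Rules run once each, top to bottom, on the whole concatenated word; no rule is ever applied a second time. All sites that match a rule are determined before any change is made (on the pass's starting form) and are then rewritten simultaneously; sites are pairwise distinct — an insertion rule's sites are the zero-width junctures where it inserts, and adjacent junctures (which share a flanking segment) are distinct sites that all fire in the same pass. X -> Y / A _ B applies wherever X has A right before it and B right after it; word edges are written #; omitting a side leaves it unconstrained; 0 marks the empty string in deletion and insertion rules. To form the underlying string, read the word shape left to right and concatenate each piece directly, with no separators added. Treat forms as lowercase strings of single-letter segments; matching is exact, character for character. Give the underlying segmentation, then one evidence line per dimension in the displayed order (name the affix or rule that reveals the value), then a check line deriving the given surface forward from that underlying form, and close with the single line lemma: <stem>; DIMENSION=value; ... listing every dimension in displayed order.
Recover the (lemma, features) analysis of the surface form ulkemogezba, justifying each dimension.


underlying: ulke-mo-ge-s-ba
MOD=pa - signalled by the affix -mo
TOR=un - signalled by the affix -ba
KEL=ib - signalled by the affix -s
ASPECT=ol - signalled by the affix -ge
check: ulkemogesba -> ulkemogezba
lemma: ulke; MOD=pa; TOR=un; KEL=ib; ASPECT=ol


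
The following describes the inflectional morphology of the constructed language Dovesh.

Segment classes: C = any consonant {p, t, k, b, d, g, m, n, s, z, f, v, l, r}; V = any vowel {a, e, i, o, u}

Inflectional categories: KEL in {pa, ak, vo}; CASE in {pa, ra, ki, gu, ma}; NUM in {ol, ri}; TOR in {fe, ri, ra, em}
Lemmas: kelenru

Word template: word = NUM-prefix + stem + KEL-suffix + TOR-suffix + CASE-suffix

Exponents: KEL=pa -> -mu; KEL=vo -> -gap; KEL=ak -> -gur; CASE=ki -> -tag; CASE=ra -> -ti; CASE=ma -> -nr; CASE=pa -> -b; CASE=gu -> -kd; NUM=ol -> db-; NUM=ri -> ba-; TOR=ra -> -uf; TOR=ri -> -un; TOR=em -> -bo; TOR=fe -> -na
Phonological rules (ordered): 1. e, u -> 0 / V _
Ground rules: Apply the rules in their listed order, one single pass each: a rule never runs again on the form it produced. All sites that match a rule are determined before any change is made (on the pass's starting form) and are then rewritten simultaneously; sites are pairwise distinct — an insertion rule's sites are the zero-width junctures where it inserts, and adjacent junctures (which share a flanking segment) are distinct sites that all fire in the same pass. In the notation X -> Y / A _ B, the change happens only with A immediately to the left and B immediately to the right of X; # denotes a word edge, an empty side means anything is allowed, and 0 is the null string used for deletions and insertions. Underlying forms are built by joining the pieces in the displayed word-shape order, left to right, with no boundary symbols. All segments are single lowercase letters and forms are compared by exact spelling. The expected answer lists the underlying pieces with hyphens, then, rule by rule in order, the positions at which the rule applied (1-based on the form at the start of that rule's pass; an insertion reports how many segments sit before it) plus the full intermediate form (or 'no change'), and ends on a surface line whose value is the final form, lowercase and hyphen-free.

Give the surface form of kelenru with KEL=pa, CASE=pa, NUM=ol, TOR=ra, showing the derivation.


underlying: db-kelenru-mu-uf-b
1. e, u -> 0 / V _: fires at position(s) 12: dbkelenrumufb
surface: dbkelenrumufb


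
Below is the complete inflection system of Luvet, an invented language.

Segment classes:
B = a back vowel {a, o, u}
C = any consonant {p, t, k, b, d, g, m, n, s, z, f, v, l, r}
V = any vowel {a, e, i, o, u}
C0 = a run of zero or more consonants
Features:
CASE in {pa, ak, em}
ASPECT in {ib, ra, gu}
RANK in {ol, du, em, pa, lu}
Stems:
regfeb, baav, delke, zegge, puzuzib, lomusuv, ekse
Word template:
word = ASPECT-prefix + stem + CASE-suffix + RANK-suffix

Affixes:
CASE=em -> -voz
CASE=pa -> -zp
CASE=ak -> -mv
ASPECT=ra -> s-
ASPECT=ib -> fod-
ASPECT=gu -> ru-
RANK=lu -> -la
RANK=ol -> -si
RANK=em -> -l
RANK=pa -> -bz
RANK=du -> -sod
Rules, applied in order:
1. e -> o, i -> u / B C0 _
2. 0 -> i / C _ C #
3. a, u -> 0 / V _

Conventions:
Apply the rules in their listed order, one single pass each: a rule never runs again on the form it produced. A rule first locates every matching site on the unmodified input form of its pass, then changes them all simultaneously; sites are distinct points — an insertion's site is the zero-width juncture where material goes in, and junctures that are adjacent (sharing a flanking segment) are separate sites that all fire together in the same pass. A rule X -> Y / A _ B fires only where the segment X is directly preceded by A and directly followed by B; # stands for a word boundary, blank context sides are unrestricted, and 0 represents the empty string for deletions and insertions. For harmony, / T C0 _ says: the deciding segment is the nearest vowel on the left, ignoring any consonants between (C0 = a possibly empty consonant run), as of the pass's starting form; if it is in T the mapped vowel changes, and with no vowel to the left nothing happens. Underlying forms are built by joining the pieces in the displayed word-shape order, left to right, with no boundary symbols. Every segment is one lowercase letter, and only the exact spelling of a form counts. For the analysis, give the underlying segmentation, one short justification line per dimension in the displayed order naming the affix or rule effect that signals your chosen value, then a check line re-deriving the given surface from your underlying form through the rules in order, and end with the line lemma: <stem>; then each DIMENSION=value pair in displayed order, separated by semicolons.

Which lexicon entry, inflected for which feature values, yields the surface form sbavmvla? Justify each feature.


underlying: s-baav-mv-la
CASE=ak - signalled by the affix -mv
ASPECT=ra - signalled by the affix s-
RANK=lu - signalled by the affix -la
check: sbaavmvla -> sbaavmvla -> sbaavmvla -> sbavmvla
lemma: baav; CASE=ak; ASPECT=ra; RANK=lu


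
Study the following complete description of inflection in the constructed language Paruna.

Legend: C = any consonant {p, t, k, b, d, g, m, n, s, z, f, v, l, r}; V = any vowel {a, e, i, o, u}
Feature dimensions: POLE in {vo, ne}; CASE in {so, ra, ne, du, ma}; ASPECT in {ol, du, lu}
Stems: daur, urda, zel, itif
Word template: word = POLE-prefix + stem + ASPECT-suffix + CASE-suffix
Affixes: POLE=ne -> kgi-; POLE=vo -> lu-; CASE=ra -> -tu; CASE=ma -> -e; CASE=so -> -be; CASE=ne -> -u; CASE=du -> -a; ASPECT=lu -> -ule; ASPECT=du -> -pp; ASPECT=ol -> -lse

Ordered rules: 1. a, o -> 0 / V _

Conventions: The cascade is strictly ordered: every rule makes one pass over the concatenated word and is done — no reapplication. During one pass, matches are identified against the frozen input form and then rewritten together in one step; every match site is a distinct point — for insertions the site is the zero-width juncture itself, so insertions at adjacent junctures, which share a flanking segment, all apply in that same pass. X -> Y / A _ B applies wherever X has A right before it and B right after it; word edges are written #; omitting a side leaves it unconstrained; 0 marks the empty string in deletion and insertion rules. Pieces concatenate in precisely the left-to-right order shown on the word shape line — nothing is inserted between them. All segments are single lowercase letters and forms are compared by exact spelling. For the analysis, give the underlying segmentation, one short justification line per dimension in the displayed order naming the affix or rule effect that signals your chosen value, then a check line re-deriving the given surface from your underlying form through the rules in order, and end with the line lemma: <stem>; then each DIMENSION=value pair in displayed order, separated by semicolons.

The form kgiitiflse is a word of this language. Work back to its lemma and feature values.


underlying: kgi-itif-lse-a
POLE=ne - signalled by the affix kgi-
CASE=du - signalled by the affix -a
ASPECT=ol - signalled by the affix -lse
check: kgiitiflsea -> kgiitiflse
lemma: itif; POLE=ne; CASE=du; ASPECT=ol


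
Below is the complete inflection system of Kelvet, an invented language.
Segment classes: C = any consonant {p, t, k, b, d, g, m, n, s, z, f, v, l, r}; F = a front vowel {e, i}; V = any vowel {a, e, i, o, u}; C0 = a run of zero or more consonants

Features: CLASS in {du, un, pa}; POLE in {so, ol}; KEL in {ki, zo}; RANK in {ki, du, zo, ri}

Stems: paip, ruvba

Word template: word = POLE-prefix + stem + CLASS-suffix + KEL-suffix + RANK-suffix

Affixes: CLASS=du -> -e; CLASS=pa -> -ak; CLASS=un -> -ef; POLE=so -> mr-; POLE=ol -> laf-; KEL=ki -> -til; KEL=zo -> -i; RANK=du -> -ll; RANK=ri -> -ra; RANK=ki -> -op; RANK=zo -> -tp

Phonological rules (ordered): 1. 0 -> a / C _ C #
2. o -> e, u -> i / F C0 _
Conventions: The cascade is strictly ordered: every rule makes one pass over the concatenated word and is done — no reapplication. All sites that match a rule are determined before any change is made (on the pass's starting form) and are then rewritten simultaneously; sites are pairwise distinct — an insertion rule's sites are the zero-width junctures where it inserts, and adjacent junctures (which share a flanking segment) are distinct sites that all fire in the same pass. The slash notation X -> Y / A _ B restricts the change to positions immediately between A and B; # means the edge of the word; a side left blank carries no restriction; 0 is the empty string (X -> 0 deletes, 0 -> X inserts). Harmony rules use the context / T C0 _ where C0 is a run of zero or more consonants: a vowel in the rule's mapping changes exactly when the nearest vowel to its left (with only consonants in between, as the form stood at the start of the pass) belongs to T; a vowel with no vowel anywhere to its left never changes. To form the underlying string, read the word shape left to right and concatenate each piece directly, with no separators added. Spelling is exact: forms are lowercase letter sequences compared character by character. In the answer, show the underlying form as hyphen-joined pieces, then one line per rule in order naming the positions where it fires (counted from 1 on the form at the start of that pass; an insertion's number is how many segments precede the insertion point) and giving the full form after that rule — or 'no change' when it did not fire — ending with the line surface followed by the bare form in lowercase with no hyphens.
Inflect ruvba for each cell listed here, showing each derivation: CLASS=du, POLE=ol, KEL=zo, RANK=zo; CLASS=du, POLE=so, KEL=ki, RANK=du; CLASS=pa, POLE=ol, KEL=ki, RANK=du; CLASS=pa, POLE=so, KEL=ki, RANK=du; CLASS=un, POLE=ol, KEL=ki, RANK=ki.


cell CLASS=du, POLE=ol, KEL=zo, RANK=zo:
underlying: laf-ruvba-e-i-tp
1. 0 -> a / C _ C #: inserts after position(s) 11: lafruvbaeitap
2. o -> e, u -> i / F C0 _: no change
surface: lafruvbaeitap

cell CLASS=du, POLE=so, KEL=ki, RANK=du:
underlying: mr-ruvba-e-til-ll
1. 0 -> a / C _ C #: inserts after position(s) 12: mrruvbaetillal
2. o -> e, u -> i / F C0 _: no change
surface: mrruvbaetillal

cell CLASS=pa, POLE=ol, KEL=ki, RANK=du:
underlying: laf-ruvba-ak-til-ll
1. 0 -> a / C _ C #: inserts after position(s) 14: lafruvbaaktillal
2. o -> e, u -> i / F C0 _: no change
surface: lafruvbaaktillal

cell CLASS=pa, POLE=so, KEL=ki, RANK=du:
underlying: mr-ruvba-ak-til-ll
1. 0 -> a / C _ C #: inserts after position(s) 13: mrruvbaaktillal
2. o -> e, u -> i / F C0 _: no change
surface: mrruvbaaktillal

cell CLASS=un, POLE=ol, KEL=ki, RANK=ki:
underlying: laf-ruvba-ef-til-op
1. 0 -> a / C _ C #: no change
2. o -> e, u -> i / F C0 _: fires at position(s) 14: lafruvbaeftilep
surface: lafruvbaeftilep


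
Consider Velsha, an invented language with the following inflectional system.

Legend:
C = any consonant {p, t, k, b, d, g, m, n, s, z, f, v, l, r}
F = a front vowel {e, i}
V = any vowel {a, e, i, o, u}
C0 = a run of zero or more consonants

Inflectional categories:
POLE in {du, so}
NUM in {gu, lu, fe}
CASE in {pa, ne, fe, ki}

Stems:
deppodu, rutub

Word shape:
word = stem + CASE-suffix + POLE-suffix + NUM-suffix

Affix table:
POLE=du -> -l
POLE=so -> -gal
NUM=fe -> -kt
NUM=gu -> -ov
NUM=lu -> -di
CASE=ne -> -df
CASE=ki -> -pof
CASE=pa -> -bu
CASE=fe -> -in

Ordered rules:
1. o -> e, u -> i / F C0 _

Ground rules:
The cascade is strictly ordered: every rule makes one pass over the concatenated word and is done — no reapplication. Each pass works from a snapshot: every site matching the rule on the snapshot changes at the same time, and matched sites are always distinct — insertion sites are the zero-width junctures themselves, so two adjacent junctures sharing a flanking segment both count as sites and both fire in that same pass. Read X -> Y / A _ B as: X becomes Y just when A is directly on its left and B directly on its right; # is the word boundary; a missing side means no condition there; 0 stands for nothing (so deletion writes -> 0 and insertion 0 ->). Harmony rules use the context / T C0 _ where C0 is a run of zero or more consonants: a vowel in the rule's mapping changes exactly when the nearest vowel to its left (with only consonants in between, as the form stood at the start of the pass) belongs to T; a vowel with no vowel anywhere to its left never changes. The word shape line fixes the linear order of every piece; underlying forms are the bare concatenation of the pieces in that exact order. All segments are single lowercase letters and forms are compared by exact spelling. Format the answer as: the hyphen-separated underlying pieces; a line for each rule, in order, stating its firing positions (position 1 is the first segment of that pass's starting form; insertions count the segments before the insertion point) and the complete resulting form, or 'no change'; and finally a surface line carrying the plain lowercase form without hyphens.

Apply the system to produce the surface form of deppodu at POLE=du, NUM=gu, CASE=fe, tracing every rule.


underlying: deppodu-in-l-ov
1. o -> e, u -> i / F C0 _: fires at position(s) 5, 11: deppeduinlev
surface: deppeduinlev


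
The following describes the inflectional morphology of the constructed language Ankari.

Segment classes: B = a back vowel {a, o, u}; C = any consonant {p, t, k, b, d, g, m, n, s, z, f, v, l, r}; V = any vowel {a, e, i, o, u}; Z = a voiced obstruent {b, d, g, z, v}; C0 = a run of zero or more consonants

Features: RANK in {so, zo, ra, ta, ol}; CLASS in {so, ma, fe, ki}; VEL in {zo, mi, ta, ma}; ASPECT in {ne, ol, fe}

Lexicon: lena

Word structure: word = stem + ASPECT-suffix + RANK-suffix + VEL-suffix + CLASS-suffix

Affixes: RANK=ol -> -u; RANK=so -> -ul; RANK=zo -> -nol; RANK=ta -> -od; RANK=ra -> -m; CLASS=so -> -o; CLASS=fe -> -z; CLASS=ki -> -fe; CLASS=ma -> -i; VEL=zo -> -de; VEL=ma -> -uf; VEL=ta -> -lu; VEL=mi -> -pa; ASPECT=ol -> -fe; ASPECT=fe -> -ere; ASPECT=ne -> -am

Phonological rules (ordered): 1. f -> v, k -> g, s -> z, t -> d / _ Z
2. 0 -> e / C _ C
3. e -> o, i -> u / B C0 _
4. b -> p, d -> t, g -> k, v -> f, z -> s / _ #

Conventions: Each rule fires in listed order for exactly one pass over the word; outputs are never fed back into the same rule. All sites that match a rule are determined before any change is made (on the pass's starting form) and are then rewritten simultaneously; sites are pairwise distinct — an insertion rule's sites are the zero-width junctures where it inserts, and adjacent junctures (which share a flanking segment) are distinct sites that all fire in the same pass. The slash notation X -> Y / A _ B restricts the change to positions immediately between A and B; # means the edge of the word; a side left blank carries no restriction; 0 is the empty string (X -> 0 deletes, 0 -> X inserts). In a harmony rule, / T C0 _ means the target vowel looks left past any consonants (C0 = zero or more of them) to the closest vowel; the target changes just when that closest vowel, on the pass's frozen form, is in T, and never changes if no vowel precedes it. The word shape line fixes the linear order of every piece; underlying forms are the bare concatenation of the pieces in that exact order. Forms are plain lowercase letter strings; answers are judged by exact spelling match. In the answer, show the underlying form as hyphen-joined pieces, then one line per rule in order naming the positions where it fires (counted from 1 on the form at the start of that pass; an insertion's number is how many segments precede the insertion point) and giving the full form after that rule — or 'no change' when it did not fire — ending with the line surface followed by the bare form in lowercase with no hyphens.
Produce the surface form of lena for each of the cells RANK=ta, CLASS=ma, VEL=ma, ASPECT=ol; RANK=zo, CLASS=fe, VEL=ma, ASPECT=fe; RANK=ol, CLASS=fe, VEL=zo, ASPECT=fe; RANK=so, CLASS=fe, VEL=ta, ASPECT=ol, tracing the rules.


cell RANK=ta, CLASS=ma, VEL=ma, ASPECT=ol:
underlying: lena-fe-od-uf-i
1. f -> v, k -> g, s -> z, t -> d / _ Z: no change
2. 0 -> e / C _ C: no change
3. e -> o, i -> u / B C0 _: fires at position(s) 6, 11: lenafoodufu
4. b -> p, d -> t, g -> k, v -> f, z -> s / _ #: no change
surface: lenafoodufu

cell RANK=zo, CLASS=fe, VEL=ma, ASPECT=fe:
underlying: lena-ere-nol-uf-z
1. f -> v, k -> g, s -> z, t -> d / _ Z: fires at position(s) 12: lenaerenoluvz
2. 0 -> e / C _ C: inserts after position(s) 12: lenaerenoluvez
3. e -> o, i -> u / B C0 _: fires at position(s) 5, 13: lenaorenoluvoz
4. b -> p, d -> t, g -> k, v -> f, z -> s / _ #: fires at position(s) 14: lenaorenoluvos
surface: lenaorenoluvos

cell RANK=ol, CLASS=fe, VEL=zo, ASPECT=fe:
underlying: lena-ere-u-de-z
1. f -> v, k -> g, s -> z, t -> d / _ Z: no change
2. 0 -> e / C _ C: no change
3. e -> o, i -> u / B C0 _: fires at position(s) 5, 10: lenaoreudoz
4. b -> p, d -> t, g -> k, v -> f, z -> s / _ #: fires at position(s) 11: lenaoreudos
surface: lenaoreudos

cell RANK=so, CLASS=fe, VEL=ta, ASPECT=ol:
underlying: lena-fe-ul-lu-z
1. f -> v, k -> g, s -> z, t -> d / _ Z: no change
2. 0 -> e / C _ C: inserts after position(s) 8: lenafeuleluz
3. e -> o, i -> u / B C0 _: fires at position(s) 6, 9: lenafouloluz
4. b -> p, d -> t, g -> k, v -> f, z -> s / _ #: fires at position(s) 12: lenafoulolus
surface: lenafoulolus


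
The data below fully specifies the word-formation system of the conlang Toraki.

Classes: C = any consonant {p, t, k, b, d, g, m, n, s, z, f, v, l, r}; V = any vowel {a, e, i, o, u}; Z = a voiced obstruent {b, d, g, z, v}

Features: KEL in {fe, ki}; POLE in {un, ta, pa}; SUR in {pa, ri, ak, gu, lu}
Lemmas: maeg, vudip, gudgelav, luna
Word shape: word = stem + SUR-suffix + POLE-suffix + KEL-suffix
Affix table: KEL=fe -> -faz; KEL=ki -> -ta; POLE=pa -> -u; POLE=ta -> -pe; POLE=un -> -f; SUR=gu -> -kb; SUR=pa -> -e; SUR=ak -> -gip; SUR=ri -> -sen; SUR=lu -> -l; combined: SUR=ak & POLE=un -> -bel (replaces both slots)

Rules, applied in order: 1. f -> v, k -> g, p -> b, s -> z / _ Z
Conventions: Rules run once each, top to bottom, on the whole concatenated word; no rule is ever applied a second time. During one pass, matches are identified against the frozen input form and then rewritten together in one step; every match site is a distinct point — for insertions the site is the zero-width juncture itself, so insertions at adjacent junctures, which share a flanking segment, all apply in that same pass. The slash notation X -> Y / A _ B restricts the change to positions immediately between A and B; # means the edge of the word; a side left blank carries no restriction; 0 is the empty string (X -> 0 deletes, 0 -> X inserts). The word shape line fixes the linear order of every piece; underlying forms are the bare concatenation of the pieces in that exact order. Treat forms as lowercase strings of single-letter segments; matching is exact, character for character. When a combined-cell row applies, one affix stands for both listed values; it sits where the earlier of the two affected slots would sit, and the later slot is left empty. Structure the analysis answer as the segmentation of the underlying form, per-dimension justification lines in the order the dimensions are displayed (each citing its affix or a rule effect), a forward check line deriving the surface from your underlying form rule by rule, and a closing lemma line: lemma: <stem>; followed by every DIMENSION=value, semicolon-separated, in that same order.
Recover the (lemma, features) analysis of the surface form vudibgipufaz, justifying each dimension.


underlying: vudip-gip-u-faz
KEL=fe - signalled by the affix -faz
POLE=pa - signalled by the affix -u
SUR=ak - signalled by the affix -gip
check: vudipgipufaz -> vudibgipufaz
lemma: vudip; KEL=fe; POLE=pa; SUR=ak


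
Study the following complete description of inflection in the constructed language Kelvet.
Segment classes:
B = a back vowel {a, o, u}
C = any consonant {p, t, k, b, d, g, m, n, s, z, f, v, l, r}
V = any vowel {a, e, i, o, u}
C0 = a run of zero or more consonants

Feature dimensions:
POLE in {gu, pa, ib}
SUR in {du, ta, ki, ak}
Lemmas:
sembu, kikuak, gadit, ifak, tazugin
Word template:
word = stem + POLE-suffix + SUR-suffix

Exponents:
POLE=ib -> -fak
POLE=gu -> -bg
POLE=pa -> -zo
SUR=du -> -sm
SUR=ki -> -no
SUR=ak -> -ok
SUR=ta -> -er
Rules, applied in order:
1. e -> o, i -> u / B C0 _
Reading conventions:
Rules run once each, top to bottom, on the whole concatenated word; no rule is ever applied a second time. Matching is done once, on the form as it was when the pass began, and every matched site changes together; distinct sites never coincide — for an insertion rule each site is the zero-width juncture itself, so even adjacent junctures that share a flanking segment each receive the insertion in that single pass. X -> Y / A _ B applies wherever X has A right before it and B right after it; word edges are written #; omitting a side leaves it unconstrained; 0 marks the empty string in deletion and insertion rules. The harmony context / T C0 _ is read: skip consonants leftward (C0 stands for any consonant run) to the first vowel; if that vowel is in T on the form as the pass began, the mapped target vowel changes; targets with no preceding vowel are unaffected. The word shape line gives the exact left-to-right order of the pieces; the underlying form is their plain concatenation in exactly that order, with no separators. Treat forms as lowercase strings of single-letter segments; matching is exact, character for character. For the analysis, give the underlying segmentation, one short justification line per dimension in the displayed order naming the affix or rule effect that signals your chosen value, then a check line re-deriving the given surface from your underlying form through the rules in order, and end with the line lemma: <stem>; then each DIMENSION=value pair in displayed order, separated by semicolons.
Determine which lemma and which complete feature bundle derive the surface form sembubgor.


underlying: sembu-bg-er
POLE=gu - signalled by the affix -bg
SUR=ta - signalled by the affix -er
check: sembubger -> sembubgor
lemma: sembu; POLE=gu; SUR=ta


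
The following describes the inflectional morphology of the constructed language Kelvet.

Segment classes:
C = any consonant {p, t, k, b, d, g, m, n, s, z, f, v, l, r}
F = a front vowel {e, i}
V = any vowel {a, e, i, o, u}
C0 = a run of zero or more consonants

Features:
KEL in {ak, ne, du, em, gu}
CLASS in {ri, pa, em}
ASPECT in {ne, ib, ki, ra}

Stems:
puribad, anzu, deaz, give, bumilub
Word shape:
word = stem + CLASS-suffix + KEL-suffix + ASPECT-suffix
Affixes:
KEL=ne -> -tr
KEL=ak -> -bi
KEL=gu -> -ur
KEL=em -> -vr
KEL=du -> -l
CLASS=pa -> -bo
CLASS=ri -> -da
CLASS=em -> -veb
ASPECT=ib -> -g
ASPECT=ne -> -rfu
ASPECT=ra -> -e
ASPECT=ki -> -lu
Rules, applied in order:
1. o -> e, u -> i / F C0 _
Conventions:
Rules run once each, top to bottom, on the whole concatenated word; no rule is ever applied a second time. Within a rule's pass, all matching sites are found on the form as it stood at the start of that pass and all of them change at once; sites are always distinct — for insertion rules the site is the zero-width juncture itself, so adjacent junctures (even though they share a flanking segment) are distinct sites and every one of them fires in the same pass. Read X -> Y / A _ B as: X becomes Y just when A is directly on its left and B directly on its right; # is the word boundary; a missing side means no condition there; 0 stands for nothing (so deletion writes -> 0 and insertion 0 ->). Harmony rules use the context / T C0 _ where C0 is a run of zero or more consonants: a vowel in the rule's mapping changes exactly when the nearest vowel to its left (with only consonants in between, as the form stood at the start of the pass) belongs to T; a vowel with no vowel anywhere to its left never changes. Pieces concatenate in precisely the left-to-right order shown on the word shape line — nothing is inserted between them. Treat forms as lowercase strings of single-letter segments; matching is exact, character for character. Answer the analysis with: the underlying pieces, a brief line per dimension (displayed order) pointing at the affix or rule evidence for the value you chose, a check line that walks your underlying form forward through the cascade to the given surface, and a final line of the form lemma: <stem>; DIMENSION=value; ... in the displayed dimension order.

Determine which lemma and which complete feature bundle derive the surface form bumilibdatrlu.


underlying: bumilub-da-tr-lu
KEL=ne - signalled by the affix -tr
CLASS=ri - signalled by the affix -da
ASPECT=ki - signalled by the affix -lu
check: bumilubdatrlu -> bumilibdatrlu
lemma: bumilub; KEL=ne; CLASS=ri; ASPECT=ki


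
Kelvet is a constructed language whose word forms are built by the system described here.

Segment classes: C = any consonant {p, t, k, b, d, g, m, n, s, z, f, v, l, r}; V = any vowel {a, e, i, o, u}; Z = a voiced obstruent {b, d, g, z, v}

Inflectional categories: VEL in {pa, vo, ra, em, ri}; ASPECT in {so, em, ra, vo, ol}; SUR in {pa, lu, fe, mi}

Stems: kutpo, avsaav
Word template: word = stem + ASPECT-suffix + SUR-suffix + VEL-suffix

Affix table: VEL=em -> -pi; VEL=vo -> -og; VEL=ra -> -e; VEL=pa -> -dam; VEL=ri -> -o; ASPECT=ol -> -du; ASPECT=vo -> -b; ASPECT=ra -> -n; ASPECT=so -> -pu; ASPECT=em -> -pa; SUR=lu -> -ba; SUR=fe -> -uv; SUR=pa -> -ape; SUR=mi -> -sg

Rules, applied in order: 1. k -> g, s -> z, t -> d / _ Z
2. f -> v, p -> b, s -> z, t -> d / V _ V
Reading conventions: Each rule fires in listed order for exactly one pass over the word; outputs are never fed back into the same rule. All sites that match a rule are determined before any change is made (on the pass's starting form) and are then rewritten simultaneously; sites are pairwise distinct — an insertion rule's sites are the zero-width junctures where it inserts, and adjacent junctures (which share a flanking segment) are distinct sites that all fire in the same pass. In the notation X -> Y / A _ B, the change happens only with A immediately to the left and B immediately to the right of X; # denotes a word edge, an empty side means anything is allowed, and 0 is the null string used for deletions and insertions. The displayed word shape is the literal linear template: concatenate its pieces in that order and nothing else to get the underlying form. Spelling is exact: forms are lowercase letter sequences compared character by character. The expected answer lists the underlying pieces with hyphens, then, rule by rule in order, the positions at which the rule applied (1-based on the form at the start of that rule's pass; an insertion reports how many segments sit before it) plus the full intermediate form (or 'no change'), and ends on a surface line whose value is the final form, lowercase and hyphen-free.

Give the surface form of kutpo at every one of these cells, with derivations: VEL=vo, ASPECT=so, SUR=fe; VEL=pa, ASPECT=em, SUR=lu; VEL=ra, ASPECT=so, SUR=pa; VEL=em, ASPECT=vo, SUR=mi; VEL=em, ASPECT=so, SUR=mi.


cell VEL=vo, ASPECT=so, SUR=fe:
underlying: kutpo-pu-uv-og
1. k -> g, s -> z, t -> d / _ Z: no change
2. f -> v, p -> b, s -> z, t -> d / V _ V: fires at position(s) 6: kutpobuuvog
surface: kutpobuuvog

cell VEL=pa, ASPECT=em, SUR=lu:
underlying: kutpo-pa-ba-dam
1. k -> g, s -> z, t -> d / _ Z: no change
2. f -> v, p -> b, s -> z, t -> d / V _ V: fires at position(s) 6: kutpobabadam
surface: kutpobabadam

cell VEL=ra, ASPECT=so, SUR=pa:
underlying: kutpo-pu-ape-e
1. k -> g, s -> z, t -> d / _ Z: no change
2. f -> v, p -> b, s -> z, t -> d / V _ V: fires at position(s) 6, 9: kutpobuabee
surface: kutpobuabee

cell VEL=em, ASPECT=vo, SUR=mi:
underlying: kutpo-b-sg-pi
1. k -> g, s -> z, t -> d / _ Z: fires at position(s) 7: kutpobzgpi
2. f -> v, p -> b, s -> z, t -> d / V _ V: no change
surface: kutpobzgpi

cell VEL=em, ASPECT=so, SUR=mi:
underlying: kutpo-pu-sg-pi
1. k -> g, s -> z, t -> d / _ Z: fires at position(s) 8: kutpopuzgpi
2. f -> v, p -> b, s -> z, t -> d / V _ V: fires at position(s) 6: kutpobuzgpi
surface: kutpobuzgpi


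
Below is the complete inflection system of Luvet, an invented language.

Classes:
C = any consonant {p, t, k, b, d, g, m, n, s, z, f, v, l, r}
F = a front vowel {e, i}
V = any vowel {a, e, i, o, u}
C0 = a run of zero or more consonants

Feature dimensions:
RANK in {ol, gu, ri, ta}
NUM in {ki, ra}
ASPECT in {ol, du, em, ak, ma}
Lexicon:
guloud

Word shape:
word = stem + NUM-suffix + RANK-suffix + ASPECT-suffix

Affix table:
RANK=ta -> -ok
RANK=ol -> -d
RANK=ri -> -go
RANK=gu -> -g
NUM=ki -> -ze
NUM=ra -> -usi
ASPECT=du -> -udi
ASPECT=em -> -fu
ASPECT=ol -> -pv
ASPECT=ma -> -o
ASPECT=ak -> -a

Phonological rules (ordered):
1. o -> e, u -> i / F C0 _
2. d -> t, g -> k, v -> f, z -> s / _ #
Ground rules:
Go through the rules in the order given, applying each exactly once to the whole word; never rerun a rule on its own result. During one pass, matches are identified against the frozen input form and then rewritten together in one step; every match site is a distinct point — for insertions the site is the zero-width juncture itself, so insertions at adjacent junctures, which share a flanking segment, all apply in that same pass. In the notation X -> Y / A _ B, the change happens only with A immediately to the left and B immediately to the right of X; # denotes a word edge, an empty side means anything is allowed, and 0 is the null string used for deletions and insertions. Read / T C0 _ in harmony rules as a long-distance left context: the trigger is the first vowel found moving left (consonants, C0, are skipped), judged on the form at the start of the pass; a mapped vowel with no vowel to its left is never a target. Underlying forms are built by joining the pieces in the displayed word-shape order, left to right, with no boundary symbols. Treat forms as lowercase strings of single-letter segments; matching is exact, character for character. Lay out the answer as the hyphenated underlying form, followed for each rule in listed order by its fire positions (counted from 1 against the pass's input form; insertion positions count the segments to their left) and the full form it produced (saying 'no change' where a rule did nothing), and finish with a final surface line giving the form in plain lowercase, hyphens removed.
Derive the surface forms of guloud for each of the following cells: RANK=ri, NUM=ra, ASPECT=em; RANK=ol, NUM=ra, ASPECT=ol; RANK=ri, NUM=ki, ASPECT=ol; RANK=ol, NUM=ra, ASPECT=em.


cell RANK=ri, NUM=ra, ASPECT=em:
underlying: guloud-usi-go-fu
1. o -> e, u -> i / F C0 _: fires at position(s) 11: guloudusigefu
2. d -> t, g -> k, v -> f, z -> s / _ #: no change
surface: guloudusigefu

cell RANK=ol, NUM=ra, ASPECT=ol:
underlying: guloud-usi-d-pv
1. o -> e, u -> i / F C0 _: no change
2. d -> t, g -> k, v -> f, z -> s / _ #: fires at position(s) 12: guloudusidpf
surface: guloudusidpf

cell RANK=ri, NUM=ki, ASPECT=ol:
underlying: guloud-ze-go-pv
1. o -> e, u -> i / F C0 _: fires at position(s) 10: guloudzegepv
2. d -> t, g -> k, v -> f, z -> s / _ #: fires at position(s) 12: guloudzegepf
surface: guloudzegepf

cell RANK=ol, NUM=ra, ASPECT=em:
underlying: guloud-usi-d-fu
1. o -> e, u -> i / F C0 _: fires at position(s) 12: guloudusidfi
2. d -> t, g -> k, v -> f, z -> s / _ #: no change
surface: guloudusidfi


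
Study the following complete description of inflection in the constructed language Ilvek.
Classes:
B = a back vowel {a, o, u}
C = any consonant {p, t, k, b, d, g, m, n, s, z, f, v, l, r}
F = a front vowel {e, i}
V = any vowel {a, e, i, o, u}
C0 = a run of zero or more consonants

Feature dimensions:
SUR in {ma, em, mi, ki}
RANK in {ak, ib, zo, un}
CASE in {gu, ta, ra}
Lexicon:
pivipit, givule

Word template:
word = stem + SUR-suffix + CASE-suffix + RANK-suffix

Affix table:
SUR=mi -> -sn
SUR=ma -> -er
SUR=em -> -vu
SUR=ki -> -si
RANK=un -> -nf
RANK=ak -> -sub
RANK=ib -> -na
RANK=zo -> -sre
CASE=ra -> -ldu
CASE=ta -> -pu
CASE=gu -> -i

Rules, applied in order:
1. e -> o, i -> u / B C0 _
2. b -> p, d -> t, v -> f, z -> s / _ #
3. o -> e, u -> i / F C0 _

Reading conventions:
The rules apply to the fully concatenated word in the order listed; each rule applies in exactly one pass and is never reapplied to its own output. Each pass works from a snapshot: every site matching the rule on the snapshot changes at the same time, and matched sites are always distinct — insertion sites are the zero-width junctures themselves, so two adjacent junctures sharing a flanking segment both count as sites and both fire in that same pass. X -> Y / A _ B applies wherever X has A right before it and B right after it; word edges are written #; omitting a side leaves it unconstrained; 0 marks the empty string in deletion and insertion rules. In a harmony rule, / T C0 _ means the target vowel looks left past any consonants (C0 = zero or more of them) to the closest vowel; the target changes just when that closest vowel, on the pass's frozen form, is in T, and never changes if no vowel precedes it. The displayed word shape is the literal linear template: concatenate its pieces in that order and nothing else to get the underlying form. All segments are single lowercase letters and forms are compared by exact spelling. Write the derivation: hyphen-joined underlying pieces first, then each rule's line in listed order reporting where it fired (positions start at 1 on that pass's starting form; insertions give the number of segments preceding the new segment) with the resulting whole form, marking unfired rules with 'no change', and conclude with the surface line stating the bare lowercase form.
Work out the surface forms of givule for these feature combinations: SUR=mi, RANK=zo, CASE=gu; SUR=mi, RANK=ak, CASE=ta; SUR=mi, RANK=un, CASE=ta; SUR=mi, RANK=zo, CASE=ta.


cell SUR=mi, RANK=zo, CASE=gu:
underlying: givule-sn-i-sre
1. e -> o, i -> u / B C0 _: fires at position(s) 6: givulosnisre
2. b -> p, d -> t, v -> f, z -> s / _ #: no change
3. o -> e, u -> i / F C0 _: fires at position(s) 4: givilosnisre
surface: givilosnisre

cell SUR=mi, RANK=ak, CASE=ta:
underlying: givule-sn-pu-sub
1. e -> o, i -> u / B C0 _: fires at position(s) 6: givulosnpusub
2. b -> p, d -> t, v -> f, z -> s / _ #: fires at position(s) 13: givulosnpusup
3. o -> e, u -> i / F C0 _: fires at position(s) 4: givilosnpusup
surface: givilosnpusup

cell SUR=mi, RANK=un, CASE=ta:
underlying: givule-sn-pu-nf
1. e -> o, i -> u / B C0 _: fires at position(s) 6: givulosnpunf
2. b -> p, d -> t, v -> f, z -> s / _ #: no change
3. o -> e, u -> i / F C0 _: fires at position(s) 4: givilosnpunf
surface: givilosnpunf

cell SUR=mi, RANK=zo, CASE=ta:
underlying: givule-sn-pu-sre
1. e -> o, i -> u / B C0 _: fires at position(s) 6, 13: givulosnpusro
2. b -> p, d -> t, v -> f, z -> s / _ #: no change
3. o -> e, u -> i / F C0 _: fires at position(s) 4: givilosnpusro
surface: givilosnpusro


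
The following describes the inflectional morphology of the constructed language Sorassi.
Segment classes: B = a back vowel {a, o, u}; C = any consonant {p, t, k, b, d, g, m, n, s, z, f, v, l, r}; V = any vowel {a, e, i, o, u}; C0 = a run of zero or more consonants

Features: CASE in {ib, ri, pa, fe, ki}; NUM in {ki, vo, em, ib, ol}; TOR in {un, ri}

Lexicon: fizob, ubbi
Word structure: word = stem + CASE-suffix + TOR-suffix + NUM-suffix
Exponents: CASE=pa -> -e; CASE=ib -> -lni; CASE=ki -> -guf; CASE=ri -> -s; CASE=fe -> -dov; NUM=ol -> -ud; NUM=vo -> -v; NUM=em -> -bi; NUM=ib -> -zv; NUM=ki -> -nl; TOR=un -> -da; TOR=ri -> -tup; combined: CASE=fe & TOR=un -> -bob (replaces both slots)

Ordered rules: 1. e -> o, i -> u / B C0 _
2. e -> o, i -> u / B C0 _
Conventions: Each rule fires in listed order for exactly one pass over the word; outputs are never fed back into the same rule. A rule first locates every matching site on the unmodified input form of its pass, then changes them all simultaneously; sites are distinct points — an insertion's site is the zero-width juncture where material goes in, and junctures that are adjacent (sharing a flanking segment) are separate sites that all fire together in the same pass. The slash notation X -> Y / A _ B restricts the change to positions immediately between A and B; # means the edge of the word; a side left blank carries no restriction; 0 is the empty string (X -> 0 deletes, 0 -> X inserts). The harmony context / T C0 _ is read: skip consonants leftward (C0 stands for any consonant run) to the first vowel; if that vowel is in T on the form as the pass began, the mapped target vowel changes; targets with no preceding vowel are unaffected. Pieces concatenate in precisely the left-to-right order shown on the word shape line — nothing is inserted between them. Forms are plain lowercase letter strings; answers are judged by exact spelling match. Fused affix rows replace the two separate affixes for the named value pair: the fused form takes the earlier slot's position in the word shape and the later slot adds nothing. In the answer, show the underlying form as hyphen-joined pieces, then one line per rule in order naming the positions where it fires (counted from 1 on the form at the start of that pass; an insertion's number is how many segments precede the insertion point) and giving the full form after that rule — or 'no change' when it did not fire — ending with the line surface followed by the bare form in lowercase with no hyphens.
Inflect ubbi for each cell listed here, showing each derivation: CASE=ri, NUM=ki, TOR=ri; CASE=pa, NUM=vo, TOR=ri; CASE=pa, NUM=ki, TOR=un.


cell CASE=ri, NUM=ki, TOR=ri:
underlying: ubbi-s-tup-nl
1. e -> o, i -> u / B C0 _: fires at position(s) 4: ubbustupnl
2. e -> o, i -> u / B C0 _: no change
surface: ubbustupnl

cell CASE=pa, NUM=vo, TOR=ri:
underlying: ubbi-e-tup-v
1. e -> o, i -> u / B C0 _: fires at position(s) 4: ubbuetupv
2. e -> o, i -> u / B C0 _: fires at position(s) 5: ubbuotupv
surface: ubbuotupv

cell CASE=pa, NUM=ki, TOR=un:
underlying: ubbi-e-da-nl
1. e -> o, i -> u / B C0 _: fires at position(s) 4: ubbuedanl
2. e -> o, i -> u / B C0 _: fires at position(s) 5: ubbuodanl
surface: ubbuodanl


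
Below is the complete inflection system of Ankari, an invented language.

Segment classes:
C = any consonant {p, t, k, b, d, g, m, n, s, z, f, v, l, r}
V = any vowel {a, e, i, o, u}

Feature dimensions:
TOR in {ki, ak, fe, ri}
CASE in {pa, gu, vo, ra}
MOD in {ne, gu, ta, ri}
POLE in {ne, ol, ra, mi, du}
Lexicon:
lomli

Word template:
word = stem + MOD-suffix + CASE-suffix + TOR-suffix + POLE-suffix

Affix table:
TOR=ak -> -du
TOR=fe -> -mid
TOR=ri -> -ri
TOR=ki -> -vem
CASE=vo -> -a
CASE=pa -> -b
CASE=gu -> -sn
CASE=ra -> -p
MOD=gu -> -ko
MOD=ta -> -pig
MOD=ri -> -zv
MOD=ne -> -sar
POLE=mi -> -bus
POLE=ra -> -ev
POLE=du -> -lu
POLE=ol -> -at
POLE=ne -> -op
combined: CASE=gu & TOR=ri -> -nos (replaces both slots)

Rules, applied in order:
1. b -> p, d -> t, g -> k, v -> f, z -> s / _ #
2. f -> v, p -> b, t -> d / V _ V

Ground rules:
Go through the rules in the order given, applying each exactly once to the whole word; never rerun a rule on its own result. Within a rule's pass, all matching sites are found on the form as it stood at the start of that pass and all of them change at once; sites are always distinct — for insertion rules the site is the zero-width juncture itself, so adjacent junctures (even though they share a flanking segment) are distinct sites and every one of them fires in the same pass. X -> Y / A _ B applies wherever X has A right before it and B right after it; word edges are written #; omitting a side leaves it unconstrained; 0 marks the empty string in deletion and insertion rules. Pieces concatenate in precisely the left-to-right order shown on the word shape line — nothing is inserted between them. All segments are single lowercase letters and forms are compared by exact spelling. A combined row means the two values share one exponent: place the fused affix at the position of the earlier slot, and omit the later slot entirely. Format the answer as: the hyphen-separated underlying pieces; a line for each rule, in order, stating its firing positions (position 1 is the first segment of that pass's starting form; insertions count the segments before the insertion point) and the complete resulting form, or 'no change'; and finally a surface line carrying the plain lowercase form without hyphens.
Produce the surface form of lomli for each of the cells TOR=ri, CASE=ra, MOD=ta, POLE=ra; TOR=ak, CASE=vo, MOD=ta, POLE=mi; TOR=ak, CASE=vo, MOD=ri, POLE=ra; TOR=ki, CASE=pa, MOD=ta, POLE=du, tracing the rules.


cell TOR=ri, CASE=ra, MOD=ta, POLE=ra:
underlying: lomli-pig-p-ri-ev
1. b -> p, d -> t, g -> k, v -> f, z -> s / _ #: fires at position(s) 13: lomlipigprief
2. f -> v, p -> b, t -> d / V _ V: fires at position(s) 6: lomlibigprief
surface: lomlibigprief

cell TOR=ak, CASE=vo, MOD=ta, POLE=mi:
underlying: lomli-pig-a-du-bus
1. b -> p, d -> t, g -> k, v -> f, z -> s / _ #: no change
2. f -> v, p -> b, t -> d / V _ V: fires at position(s) 6: lomlibigadubus
surface: lomlibigadubus

cell TOR=ak, CASE=vo, MOD=ri, POLE=ra:
underlying: lomli-zv-a-du-ev
1. b -> p, d -> t, g -> k, v -> f, z -> s / _ #: fires at position(s) 12: lomlizvaduef
2. f -> v, p -> b, t -> d / V _ V: no change
surface: lomlizvaduef

cell TOR=ki, CASE=pa, MOD=ta, POLE=du:
underlying: lomli-pig-b-vem-lu
1. b -> p, d -> t, g -> k, v -> f, z -> s / _ #: no change
2. f -> v, p -> b, t -> d / V _ V: fires at position(s) 6: lomlibigbvemlu
surface: lomlibigbvemlu
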